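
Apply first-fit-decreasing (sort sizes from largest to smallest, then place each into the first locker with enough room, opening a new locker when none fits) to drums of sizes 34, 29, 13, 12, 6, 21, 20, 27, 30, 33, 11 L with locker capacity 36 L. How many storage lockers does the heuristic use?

Sorted descending: 34, 33, 30, 29, 27, 21, 20, 13, 12, 11, 6.
  34 → locker 1 (new)  [load 34/36]
  33 → locker 2 (new)  [load 33/36]
  30 → locker 3 (new)  [load 30/36]
  29 → locker 4 (new)  [load 29/36]
  27 → locker 5 (new)  [load 27/36]
  21 → locker 6 (new)  [load 21/36]
  20 → locker 7 (new)  [load 20/36]
  13 → locker 6  [load 34/36]
  12 → locker 7  [load 32/36]
  11 → locker 8 (new)  [load 11/36]
  6 → locker 3  [load 36/36]
8 storage lockers opened.

8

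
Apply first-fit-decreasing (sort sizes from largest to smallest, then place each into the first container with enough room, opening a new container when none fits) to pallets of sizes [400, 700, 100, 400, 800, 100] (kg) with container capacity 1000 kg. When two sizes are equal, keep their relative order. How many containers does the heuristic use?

Sorted descending: 800, 700, 400, 400, 100, 100.
  800 → container 1 (new)  [load 800/1000]
  700 → container 2 (new)  [load 700/1000]
  400 → container 3 (new)  [load 400/1000]
  400 → container 3  [load 800/1000]
  100 → container 1  [load 900/1000]
  100 → container 1  [load 1000/1000]
3 containers opened.

3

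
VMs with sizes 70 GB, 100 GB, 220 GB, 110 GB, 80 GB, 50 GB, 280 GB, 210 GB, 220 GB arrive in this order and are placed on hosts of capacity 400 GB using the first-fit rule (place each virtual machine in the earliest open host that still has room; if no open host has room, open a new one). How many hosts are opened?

  70 → host 1 (new)  [load 70/400]
  100 → host 1  [load 170/400]
  220 → host 1  [load 390/400]
  110 → host 2 (new)  [load 110/400]
  80 → host 2  [load 190/400]
  50 → host 2  [load 240/400]
  280 → host 3 (new)  [load 280/400]
  210 → host 4 (new)  [load 210/400]
  220 → host 5 (new)  [load 220/400]
5 hosts opened.

5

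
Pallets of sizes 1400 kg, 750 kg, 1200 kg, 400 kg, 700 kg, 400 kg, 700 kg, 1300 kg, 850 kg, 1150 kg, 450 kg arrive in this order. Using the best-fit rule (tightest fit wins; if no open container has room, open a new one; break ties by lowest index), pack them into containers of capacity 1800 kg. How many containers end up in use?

  1400 → container 1 (new)  [load 1400/1800]
  750 → container 2 (new)  [load 750/1800]
  1200 → container 3 (new)  [load 1200/1800]
  400 → container 1  [load 1800/1800]
  700 → container 2  [load 1450/1800]
  400 → container 3  [load 1600/1800]
  700 → container 4 (new)  [load 700/1800]
  1300 → container 5 (new)  [load 1300/1800]
  850 → container 4  [load 1550/1800]
  1150 → container 6 (new)  [load 1150/1800]
  450 → container 5  [load 1750/1800]
6 containers opened.

6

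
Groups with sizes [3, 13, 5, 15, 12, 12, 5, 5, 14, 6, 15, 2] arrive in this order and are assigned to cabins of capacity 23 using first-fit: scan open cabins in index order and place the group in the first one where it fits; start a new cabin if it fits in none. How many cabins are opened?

6

  3 → cabin 1 (new)  [load 3/23]
  13 → cabin 1  [load 16/23]
  5 → cabin 1  [load 21/23]
  15 → cabin 2 (new)  [load 15/23]
  12 → cabin 3 (new)  [load 12/23]
  12 → cabin 4 (new)  [load 12/23]
  5 → cabin 2  [load 20/23]
  5 → cabin 3  [load 17/23]
  14 → cabin 5 (new)  [load 14/23]
  6 → cabin 3  [load 23/23]
  15 → cabin 6 (new)  [load 15/23]
  2 → cabin 1  [load 23/23]
6 cabins opened.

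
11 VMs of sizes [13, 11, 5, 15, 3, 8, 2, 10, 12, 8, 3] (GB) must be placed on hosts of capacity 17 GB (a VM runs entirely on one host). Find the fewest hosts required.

Total = 15 + 13 + 12 + 11 + 10 + 8 + 8 + 5 + 3 + 3 + 2 = 90 GB.
Lower bound: ⌈90/17⌉ = 6 hosts.
A packing using 6 hosts:
  host 1: 15 + 2 = 17
  host 2: 13 + 3 = 16
  host 3: 12 + 5 = 17
  host 4: 11 + 3 = 14
  host 5: 10 = 10
  host 6: 8 + 8 = 16
This matches the lower bound, so 6 is optimal.

6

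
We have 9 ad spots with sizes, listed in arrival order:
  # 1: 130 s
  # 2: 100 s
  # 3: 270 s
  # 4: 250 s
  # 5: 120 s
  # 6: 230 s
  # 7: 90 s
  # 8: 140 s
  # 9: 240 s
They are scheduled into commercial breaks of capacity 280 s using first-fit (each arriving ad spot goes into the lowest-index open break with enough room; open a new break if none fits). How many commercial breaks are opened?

7

  130 → break 1 (new)  [load 130/280]
  100 → break 1  [load 230/280]
  270 → break 2 (new)  [load 270/280]
  250 → break 3 (new)  [load 250/280]
  120 → break 4 (new)  [load 120/280]
  230 → break 5 (new)  [load 230/280]
  90 → break 4  [load 210/280]
  140 → break 6 (new)  [load 140/280]
  240 → break 7 (new)  [load 240/280]
7 commercial breaks opened.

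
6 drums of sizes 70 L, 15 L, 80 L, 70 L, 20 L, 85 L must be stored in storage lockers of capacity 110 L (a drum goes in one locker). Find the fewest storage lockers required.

Total = 85 + 80 + 70 + 70 + 20 + 15 = 340 L.
Lower bound: ⌈340/110⌉ = 4 storage lockers.
A packing using 4 storage lockers:
  locker 1: 85 + 20 = 105
  locker 2: 80 + 15 = 95
  locker 3: 70 = 70
  locker 4: 70 = 70
This matches the lower bound, so 4 is optimal.

4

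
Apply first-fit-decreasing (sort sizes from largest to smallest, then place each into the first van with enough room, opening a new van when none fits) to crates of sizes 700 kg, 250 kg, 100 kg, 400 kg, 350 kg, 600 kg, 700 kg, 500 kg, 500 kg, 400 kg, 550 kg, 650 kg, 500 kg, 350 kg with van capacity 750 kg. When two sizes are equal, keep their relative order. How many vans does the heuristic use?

Sorted descending: 700, 700, 650, 600, 550, 500, 500, 500, 400, 400, 350, 350, 250, 100.
  700 → van 1 (new)  [load 700/750]
  700 → van 2 (new)  [load 700/750]
  650 → van 3 (new)  [load 650/750]
  600 → van 4 (new)  [load 600/750]
  550 → van 5 (new)  [load 550/750]
  500 → van 6 (new)  [load 500/750]
  500 → van 7 (new)  [load 500/750]
  500 → van 8 (new)  [load 500/750]
  400 → van 9 (new)  [load 400/750]
  400 → van 10 (new)  [load 400/750]
  350 → van 9  [load 750/750]
  350 → van 10  [load 750/750]
  250 → van 6  [load 750/750]
  100 → van 3  [load 750/750]
10 vans opened.

10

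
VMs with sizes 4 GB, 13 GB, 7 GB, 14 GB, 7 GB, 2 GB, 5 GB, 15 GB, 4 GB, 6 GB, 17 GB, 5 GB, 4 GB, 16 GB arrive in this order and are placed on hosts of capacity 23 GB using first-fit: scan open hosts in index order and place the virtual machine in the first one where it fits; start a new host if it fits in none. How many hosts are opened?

  4 → host 1 (new)  [load 4/23]
  13 → host 1  [load 17/23]
  7 → host 2 (new)  [load 7/23]
  14 → host 2  [load 21/23]
  7 → host 3 (new)  [load 7/23]
  2 → host 1  [load 19/23]
  5 → host 3  [load 12/23]
  15 → host 4 (new)  [load 15/23]
  4 → host 1  [load 23/23]
  6 → host 3  [load 18/23]
  17 → host 5 (new)  [load 17/23]
  5 → host 3  [load 23/23]
  4 → host 4  [load 19/23]
  16 → host 6 (new)  [load 16/23]
6 hosts opened.

6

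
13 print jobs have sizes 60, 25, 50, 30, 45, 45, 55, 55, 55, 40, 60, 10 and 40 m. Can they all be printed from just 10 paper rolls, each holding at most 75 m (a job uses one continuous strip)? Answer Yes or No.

A valid assignment using 10 paper rolls:
  roll 1: 60 + 10 = 70
  roll 2: 60 = 60
  roll 3: 55 = 55
  roll 4: 55 = 55
  roll 5: 55 = 55
  roll 6: 50 + 25 = 75
  roll 7: 45 + 30 = 75
  roll 8: 45 = 45
  roll 9: 40 = 40
  roll 10: 40 = 40
Every load is within 75 m, so 10 paper rolls suffice.

Yes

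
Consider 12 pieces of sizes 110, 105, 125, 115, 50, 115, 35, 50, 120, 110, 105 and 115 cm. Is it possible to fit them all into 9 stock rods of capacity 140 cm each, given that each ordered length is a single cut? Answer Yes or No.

No

Total = 1155 cm; ⌈1155/140⌉ = 9.
The bound of 9 does not rule out 9, but exhaustive search shows no assignment into 9 stock rods of capacity 140 cm exists — the minimum is 10.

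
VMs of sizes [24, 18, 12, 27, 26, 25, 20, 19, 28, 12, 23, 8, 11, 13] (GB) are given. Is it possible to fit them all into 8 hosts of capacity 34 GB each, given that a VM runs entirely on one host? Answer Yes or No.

Total = 266 GB; ⌈266/34⌉ = 8.
9 VMs each exceed half the capacity and cannot share a host, forcing at least 9 hosts.
At least 9 hosts are required, but only 8 are allowed.

No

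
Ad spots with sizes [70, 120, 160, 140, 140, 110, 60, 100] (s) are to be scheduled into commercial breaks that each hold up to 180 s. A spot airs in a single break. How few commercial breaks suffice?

6

Total = 160 + 140 + 140 + 120 + 110 + 100 + 70 + 60 = 900 s.
Lower bound: ⌈900/180⌉ = 5 commercial breaks.
Also, 6 ad spots each exceed 90 s, and no two of those can share a break, so at least 6 commercial breaks are needed.
A packing using 6 commercial breaks:
  break 1: 160 = 160
  break 2: 140 = 140
  break 3: 140 = 140
  break 4: 120 + 60 = 180
  break 5: 110 + 70 = 180
  break 6: 100 = 100
This matches the lower bound, so 6 is optimal.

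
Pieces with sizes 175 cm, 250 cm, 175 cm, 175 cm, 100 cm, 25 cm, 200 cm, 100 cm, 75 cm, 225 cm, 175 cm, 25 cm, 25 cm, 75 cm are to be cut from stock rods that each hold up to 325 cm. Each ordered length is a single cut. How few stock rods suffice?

7

Total = 250 + 225 + 200 + 175 + 175 + 175 + 175 + 100 + 100 + 75 + 75 + 25 + 25 + 25 = 1800 cm.
Lower bound: ⌈1800/325⌉ = 6 stock rods.
Also, 7 pieces each exceed 325/2 cm, and no two of those can share a stock rod, so at least 7 stock rods are needed.
A packing using 7 stock rods:
  stock rod 1: 250 + 75 = 325
  stock rod 2: 225 + 100 = 325
  stock rod 3: 200 + 100 + 25 = 325
  stock rod 4: 175 + 75 + 25 + 25 = 300
  stock rod 5: 175 = 175
  stock rod 6: 175 = 175
  stock rod 7: 175 = 175
This matches the lower bound, so 7 is optimal.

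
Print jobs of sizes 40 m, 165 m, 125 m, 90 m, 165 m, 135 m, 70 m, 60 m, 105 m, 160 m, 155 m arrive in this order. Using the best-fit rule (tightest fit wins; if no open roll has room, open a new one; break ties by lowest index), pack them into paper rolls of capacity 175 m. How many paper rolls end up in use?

  40 → roll 1 (new)  [load 40/175]
  165 → roll 2 (new)  [load 165/175]
  125 → roll 1  [load 165/175]
  90 → roll 3 (new)  [load 90/175]
  165 → roll 4 (new)  [load 165/175]
  135 → roll 5 (new)  [load 135/175]
  70 → roll 3  [load 160/175]
  60 → roll 6 (new)  [load 60/175]
  105 → roll 6  [load 165/175]
  160 → roll 7 (new)  [load 160/175]
  155 → roll 8 (new)  [load 155/175]
8 paper rolls opened.

8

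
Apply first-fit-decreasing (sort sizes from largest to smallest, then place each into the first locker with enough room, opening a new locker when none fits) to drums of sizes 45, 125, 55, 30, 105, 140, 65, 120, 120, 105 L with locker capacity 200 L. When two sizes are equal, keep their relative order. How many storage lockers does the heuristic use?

Sorted descending: 140, 125, 120, 120, 105, 105, 65, 55, 45, 30.
  140 → locker 1 (new)  [load 140/200]
  125 → locker 2 (new)  [load 125/200]
  120 → locker 3 (new)  [load 120/200]
  120 → locker 4 (new)  [load 120/200]
  105 → locker 5 (new)  [load 105/200]
  105 → locker 6 (new)  [load 105/200]
  65 → locker 2  [load 190/200]
  55 → locker 1  [load 195/200]
  45 → locker 3  [load 165/200]
  30 → locker 3  [load 195/200]
6 storage lockers opened.

6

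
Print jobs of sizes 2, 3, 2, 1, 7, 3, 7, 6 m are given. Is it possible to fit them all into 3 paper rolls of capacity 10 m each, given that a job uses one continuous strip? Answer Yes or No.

Total = 31 m; ⌈31/10⌉ = 4.
At least 4 paper rolls are required, but only 3 are allowed.

No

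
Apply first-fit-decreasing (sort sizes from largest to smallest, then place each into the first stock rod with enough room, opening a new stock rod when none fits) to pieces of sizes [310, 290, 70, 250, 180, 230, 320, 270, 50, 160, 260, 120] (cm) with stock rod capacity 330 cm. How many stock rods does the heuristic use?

9

Sorted descending: 320, 310, 290, 270, 260, 250, 230, 180, 160, 120, 70, 50.
  320 → stock rod 1 (new)  [load 320/330]
  310 → stock rod 2 (new)  [load 310/330]
  290 → stock rod 3 (new)  [load 290/330]
  270 → stock rod 4 (new)  [load 270/330]
  260 → stock rod 5 (new)  [load 260/330]
  250 → stock rod 6 (new)  [load 250/330]
  230 → stock rod 7 (new)  [load 230/330]
  180 → stock rod 8 (new)  [load 180/330]
  160 → stock rod 9 (new)  [load 160/330]
  120 → stock rod 8  [load 300/330]
  70 → stock rod 5  [load 330/330]
  50 → stock rod 4  [load 320/330]
9 stock rods opened.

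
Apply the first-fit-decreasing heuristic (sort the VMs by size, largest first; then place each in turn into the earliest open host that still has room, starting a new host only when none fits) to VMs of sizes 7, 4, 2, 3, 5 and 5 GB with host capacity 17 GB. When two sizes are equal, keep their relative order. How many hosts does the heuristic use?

Sorted descending: 7, 5, 5, 4, 3, 2.
  7 → host 1 (new)  [load 7/17]
  5 → host 1  [load 12/17]
  5 → host 1  [load 17/17]
  4 → host 2 (new)  [load 4/17]
  3 → host 2  [load 7/17]
  2 → host 2  [load 9/17]
2 hosts opened.

2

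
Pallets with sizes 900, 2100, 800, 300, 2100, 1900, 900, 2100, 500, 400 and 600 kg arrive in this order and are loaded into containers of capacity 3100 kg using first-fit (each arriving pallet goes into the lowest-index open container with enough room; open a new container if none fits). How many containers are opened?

5

  900 → container 1 (new)  [load 900/3100]
  2100 → container 1  [load 3000/3100]
  800 → container 2 (new)  [load 800/3100]
  300 → container 2  [load 1100/3100]
  2100 → container 3 (new)  [load 2100/3100]
  1900 → container 2  [load 3000/3100]
  900 → container 3  [load 3000/3100]
  2100 → container 4 (new)  [load 2100/3100]
  500 → container 4  [load 2600/3100]
  400 → container 4  [load 3000/3100]
  600 → container 5 (new)  [load 600/3100]
5 containers opened.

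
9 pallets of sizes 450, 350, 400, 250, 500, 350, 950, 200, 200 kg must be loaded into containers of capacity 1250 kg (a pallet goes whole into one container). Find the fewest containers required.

3

Total = 950 + 500 + 450 + 400 + 350 + 350 + 250 + 200 + 200 = 3650 kg.
Lower bound: ⌈3650/1250⌉ = 3 containers.
A packing using 3 containers:
  container 1: 950 + 250 = 1200
  container 2: 500 + 400 + 350 = 1250
  container 3: 450 + 350 + 200 + 200 = 1200
This matches the lower bound, so 3 is optimal.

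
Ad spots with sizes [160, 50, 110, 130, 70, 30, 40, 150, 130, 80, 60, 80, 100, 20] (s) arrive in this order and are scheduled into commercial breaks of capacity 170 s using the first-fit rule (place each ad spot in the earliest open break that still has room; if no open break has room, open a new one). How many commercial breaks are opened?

  160 → break 1 (new)  [load 160/170]
  50 → break 2 (new)  [load 50/170]
  110 → break 2  [load 160/170]
  130 → break 3 (new)  [load 130/170]
  70 → break 4 (new)  [load 70/170]
  30 → break 3  [load 160/170]
  40 → break 4  [load 110/170]
  150 → break 5 (new)  [load 150/170]
  130 → break 6 (new)  [load 130/170]
  80 → break 7 (new)  [load 80/170]
  60 → break 4  [load 170/170]
  80 → break 7  [load 160/170]
  100 → break 8 (new)  [load 100/170]
  20 → break 5  [load 170/170]
8 commercial breaks opened.

8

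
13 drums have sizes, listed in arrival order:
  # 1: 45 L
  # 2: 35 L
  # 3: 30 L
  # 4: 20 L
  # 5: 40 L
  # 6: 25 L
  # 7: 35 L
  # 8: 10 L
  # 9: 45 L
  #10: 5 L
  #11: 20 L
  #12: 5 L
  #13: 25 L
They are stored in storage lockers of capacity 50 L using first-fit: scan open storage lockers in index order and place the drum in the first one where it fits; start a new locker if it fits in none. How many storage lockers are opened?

  45 → locker 1 (new)  [load 45/50]
  35 → locker 2 (new)  [load 35/50]
  30 → locker 3 (new)  [load 30/50]
  20 → locker 3  [load 50/50]
  40 → locker 4 (new)  [load 40/50]
  25 → locker 5 (new)  [load 25/50]
  35 → locker 6 (new)  [load 35/50]
  10 → locker 2  [load 45/50]
  45 → locker 7 (new)  [load 45/50]
  5 → locker 1  [load 50/50]
  20 → locker 5  [load 45/50]
  5 → locker 2  [load 50/50]
  25 → locker 8 (new)  [load 25/50]
8 storage lockers opened.

8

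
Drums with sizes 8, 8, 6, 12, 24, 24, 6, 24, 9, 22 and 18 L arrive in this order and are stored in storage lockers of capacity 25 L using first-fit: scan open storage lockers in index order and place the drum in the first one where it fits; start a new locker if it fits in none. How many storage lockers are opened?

  8 → locker 1 (new)  [load 8/25]
  8 → locker 1  [load 16/25]
  6 → locker 1  [load 22/25]
  12 → locker 2 (new)  [load 12/25]
  24 → locker 3 (new)  [load 24/25]
  24 → locker 4 (new)  [load 24/25]
  6 → locker 2  [load 18/25]
  24 → locker 5 (new)  [load 24/25]
  9 → locker 6 (new)  [load 9/25]
  22 → locker 7 (new)  [load 22/25]
  18 → locker 8 (new)  [load 18/25]
8 storage lockers opened.

8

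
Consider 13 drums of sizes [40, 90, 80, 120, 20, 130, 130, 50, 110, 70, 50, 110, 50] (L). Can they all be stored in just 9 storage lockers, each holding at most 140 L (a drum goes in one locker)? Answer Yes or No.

A valid assignment using 9 storage lockers:
  locker 1: 130 = 130
  locker 2: 130 = 130
  locker 3: 120 + 20 = 140
  locker 4: 110 = 110
  locker 5: 110 = 110
  locker 6: 90 + 50 = 140
  locker 7: 80 + 50 = 130
  locker 8: 70 + 50 = 120
  locker 9: 40 = 40
Every load is within 140 L, so 9 storage lockers suffice.

Yes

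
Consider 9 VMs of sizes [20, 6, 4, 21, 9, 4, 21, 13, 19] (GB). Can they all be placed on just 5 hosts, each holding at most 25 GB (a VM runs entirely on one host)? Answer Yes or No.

Yes

A valid assignment using 5 hosts:
  host 1: 21 + 4 = 25
  host 2: 21 + 4 = 25
  host 3: 20 = 20
  host 4: 19 + 6 = 25
  host 5: 13 + 9 = 22
Every load is within 25 GB, so 5 hosts suffice.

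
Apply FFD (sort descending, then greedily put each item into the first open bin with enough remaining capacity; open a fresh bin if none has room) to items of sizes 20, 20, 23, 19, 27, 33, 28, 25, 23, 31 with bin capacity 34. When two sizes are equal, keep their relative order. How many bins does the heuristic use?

Sorted descending: 33, 31, 28, 27, 25, 23, 23, 20, 20, 19.
  33 → bin 1 (new)  [load 33/34]
  31 → bin 2 (new)  [load 31/34]
  28 → bin 3 (new)  [load 28/34]
  27 → bin 4 (new)  [load 27/34]
  25 → bin 5 (new)  [load 25/34]
  23 → bin 6 (new)  [load 23/34]
  23 → bin 7 (new)  [load 23/34]
  20 → bin 8 (new)  [load 20/34]
  20 → bin 9 (new)  [load 20/34]
  19 → bin 10 (new)  [load 19/34]
10 bins opened.

10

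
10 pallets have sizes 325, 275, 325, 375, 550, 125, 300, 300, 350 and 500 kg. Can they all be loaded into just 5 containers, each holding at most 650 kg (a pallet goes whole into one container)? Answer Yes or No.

No

Total = 3425 kg; ⌈3425/650⌉ = 6.
At least 6 containers are required, but only 5 are allowed.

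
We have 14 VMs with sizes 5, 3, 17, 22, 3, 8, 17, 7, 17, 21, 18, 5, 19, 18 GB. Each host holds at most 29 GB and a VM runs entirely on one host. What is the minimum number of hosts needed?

Total = 22 + 21 + 19 + 18 + 18 + 17 + 17 + 17 + 8 + 7 + 5 + 5 + 3 + 3 = 180 GB.
Lower bound: ⌈180/29⌉ = 7 hosts.
Also, 8 VMs each exceed 29/2 GB, and no two of those can share a host, so at least 8 hosts are needed.
A packing using 8 hosts:
  host 1: 22 + 7 = 29
  host 2: 21 + 8 = 29
  host 3: 19 + 5 + 5 = 29
  host 4: 18 + 3 + 3 = 24
  host 5: 18 = 18
  host 6: 17 = 17
  host 7: 17 = 17
  host 8: 17 = 17
This matches the lower bound, so 8 is optimal.

8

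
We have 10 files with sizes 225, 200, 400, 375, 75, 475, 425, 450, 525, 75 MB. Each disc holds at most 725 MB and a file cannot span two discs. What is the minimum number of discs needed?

Total = 525 + 475 + 450 + 425 + 400 + 375 + 225 + 200 + 75 + 75 = 3225 MB.
Lower bound: ⌈3225/725⌉ = 5 discs.
Also, 6 files each exceed 725/2 MB, and no two of those can share a disc, so at least 6 discs are needed.
A packing using 6 discs:
  disc 1: 525 + 200 = 725
  disc 2: 475 + 225 = 700
  disc 3: 450 + 75 + 75 = 600
  disc 4: 425 = 425
  disc 5: 400 = 400
  disc 6: 375 = 375
This matches the lower bound, so 6 is optimal.

6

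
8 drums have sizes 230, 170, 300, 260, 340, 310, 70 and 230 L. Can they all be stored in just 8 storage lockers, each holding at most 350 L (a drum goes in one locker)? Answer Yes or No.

Yes

A valid assignment using 7 storage lockers:
  locker 1: 340 = 340
  locker 2: 310 = 310
  locker 3: 300 = 300
  locker 4: 260 + 70 = 330
  locker 5: 230 = 230
  locker 6: 230 = 230
  locker 7: 170 = 170
That uses only 7 ≤ 8, so 8 storage lockers are enough.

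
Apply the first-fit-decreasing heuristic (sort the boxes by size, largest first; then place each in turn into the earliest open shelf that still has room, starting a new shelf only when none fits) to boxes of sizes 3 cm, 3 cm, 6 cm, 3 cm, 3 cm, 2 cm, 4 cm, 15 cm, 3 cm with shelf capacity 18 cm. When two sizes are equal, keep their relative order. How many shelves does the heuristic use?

Sorted descending: 15, 6, 4, 3, 3, 3, 3, 3, 2.
  15 → shelf 1 (new)  [load 15/18]
  6 → shelf 2 (new)  [load 6/18]
  4 → shelf 2  [load 10/18]
  3 → shelf 1  [load 18/18]
  3 → shelf 2  [load 13/18]
  3 → shelf 2  [load 16/18]
  3 → shelf 3 (new)  [load 3/18]
  3 → shelf 3  [load 6/18]
  2 → shelf 2  [load 18/18]
3 shelves opened.

3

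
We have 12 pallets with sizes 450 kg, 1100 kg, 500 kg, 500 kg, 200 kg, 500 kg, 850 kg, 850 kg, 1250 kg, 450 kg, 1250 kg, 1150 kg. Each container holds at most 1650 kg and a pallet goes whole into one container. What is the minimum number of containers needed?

7

Total = 1250 + 1250 + 1150 + 1100 + 850 + 850 + 500 + 500 + 500 + 450 + 450 + 200 = 9050 kg.
Lower bound: ⌈9050/1650⌉ = 6 containers.
A packing using 7 containers:
  container 1: 1250 + 200 = 1450
  container 2: 1250 = 1250
  container 3: 1150 + 500 = 1650
  container 4: 1100 + 500 = 1600
  container 5: 850 + 500 = 1350
  container 6: 850 + 450 = 1300
  container 7: 450 = 450
No arrangement into 6 containers stays within capacity, so 7 is optimal.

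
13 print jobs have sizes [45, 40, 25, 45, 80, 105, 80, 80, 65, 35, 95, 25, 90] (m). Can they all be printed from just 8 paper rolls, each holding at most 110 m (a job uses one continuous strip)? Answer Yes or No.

No

Total = 810 m; ⌈810/110⌉ = 8.
The bound of 8 does not rule out 8, but exhaustive search shows no assignment into 8 paper rolls of capacity 110 m exists — the minimum is 9.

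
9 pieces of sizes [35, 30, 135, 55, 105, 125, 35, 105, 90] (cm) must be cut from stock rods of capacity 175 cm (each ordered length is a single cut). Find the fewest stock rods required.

Total = 135 + 125 + 105 + 105 + 90 + 55 + 35 + 35 + 30 = 715 cm.
Lower bound: ⌈715/175⌉ = 5 stock rods.
A packing using 5 stock rods:
  stock rod 1: 135 + 35 = 170
  stock rod 2: 125 + 35 = 160
  stock rod 3: 105 + 55 = 160
  stock rod 4: 105 + 30 = 135
  stock rod 5: 90 = 90
This matches the lower bound, so 5 is optimal.

5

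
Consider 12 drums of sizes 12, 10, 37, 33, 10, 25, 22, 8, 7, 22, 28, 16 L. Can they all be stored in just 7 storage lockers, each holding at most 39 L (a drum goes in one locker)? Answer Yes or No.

Yes

A valid assignment using 7 storage lockers:
  locker 1: 37 = 37
  locker 2: 33 = 33
  locker 3: 28 + 10 = 38
  locker 4: 25 + 12 = 37
  locker 5: 22 + 16 = 38
  locker 6: 22 + 10 + 7 = 39
  locker 7: 8 = 8
Every load is within 39 L, so 7 storage lockers suffice.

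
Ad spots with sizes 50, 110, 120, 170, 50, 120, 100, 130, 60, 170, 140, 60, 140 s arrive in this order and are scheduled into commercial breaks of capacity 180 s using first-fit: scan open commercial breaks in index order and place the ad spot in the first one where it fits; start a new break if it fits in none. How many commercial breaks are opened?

  50 → break 1 (new)  [load 50/180]
  110 → break 1  [load 160/180]
  120 → break 2 (new)  [load 120/180]
  170 → break 3 (new)  [load 170/180]
  50 → break 2  [load 170/180]
  120 → break 4 (new)  [load 120/180]
  100 → break 5 (new)  [load 100/180]
  130 → break 6 (new)  [load 130/180]
  60 → break 4  [load 180/180]
  170 → break 7 (new)  [load 170/180]
  140 → break 8 (new)  [load 140/180]
  60 → break 5  [load 160/180]
  140 → break 9 (new)  [load 140/180]
9 commercial breaks opened.

9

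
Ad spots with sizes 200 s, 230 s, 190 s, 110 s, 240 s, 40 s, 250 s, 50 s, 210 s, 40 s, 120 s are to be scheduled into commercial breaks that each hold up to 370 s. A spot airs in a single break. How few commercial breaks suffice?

Total = 250 + 240 + 230 + 210 + 200 + 190 + 120 + 110 + 50 + 40 + 40 = 1680 s.
Lower bound: ⌈1680/370⌉ = 5 commercial breaks.
Also, 6 ad spots each exceed 185 s, and no two of those can share a break, so at least 6 commercial breaks are needed.
A packing using 6 commercial breaks:
  break 1: 250 + 120 = 370
  break 2: 240 + 110 = 350
  break 3: 230 + 50 + 40 + 40 = 360
  break 4: 210 = 210
  break 5: 200 = 200
  break 6: 190 = 190
This matches the lower bound, so 6 is optimal.

6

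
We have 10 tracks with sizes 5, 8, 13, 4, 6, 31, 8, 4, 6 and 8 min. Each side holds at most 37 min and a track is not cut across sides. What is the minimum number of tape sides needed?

3

Total = 31 + 13 + 8 + 8 + 8 + 6 + 6 + 5 + 4 + 4 = 93 min.
Lower bound: ⌈93/37⌉ = 3 tape sides.
A packing using 3 tape sides:
  side 1: 31 + 6 = 37
  side 2: 13 + 8 + 8 + 8 = 37
  side 3: 6 + 5 + 4 + 4 = 19
This matches the lower bound, so 3 is optimal.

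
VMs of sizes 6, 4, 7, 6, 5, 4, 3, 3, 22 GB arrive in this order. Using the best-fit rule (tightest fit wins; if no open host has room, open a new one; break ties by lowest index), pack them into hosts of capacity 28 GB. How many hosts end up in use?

3

  6 → host 1 (new)  [load 6/28]
  4 → host 1  [load 10/28]
  7 → host 1  [load 17/28]
  6 → host 1  [load 23/28]
  5 → host 1  [load 28/28]
  4 → host 2 (new)  [load 4/28]
  3 → host 2  [load 7/28]
  3 → host 2  [load 10/28]
  22 → host 3 (new)  [load 22/28]
3 hosts opened.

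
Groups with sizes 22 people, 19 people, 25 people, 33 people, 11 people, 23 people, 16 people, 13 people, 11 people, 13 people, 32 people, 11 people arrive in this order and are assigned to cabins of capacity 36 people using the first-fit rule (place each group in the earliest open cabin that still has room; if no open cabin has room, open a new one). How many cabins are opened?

7

  22 → cabin 1 (new)  [load 22/36]
  19 → cabin 2 (new)  [load 19/36]
  25 → cabin 3 (new)  [load 25/36]
  33 → cabin 4 (new)  [load 33/36]
  11 → cabin 1  [load 33/36]
  23 → cabin 5 (new)  [load 23/36]
  16 → cabin 2  [load 35/36]
  13 → cabin 5  [load 36/36]
  11 → cabin 3  [load 36/36]
  13 → cabin 6 (new)  [load 13/36]
  32 → cabin 7 (new)  [load 32/36]
  11 → cabin 6  [load 24/36]
7 cabins opened.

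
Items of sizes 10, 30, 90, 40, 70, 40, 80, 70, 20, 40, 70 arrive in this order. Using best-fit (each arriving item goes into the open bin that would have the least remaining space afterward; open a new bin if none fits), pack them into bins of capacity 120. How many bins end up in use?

  10 → bin 1 (new)  [load 10/120]
  30 → bin 1  [load 40/120]
  90 → bin 2 (new)  [load 90/120]
  40 → bin 1  [load 80/120]
  70 → bin 3 (new)  [load 70/120]
  40 → bin 1  [load 120/120]
  80 → bin 4 (new)  [load 80/120]
  70 → bin 5 (new)  [load 70/120]
  20 → bin 2  [load 110/120]
  40 → bin 4  [load 120/120]
  70 → bin 6 (new)  [load 70/120]
6 bins opened.

6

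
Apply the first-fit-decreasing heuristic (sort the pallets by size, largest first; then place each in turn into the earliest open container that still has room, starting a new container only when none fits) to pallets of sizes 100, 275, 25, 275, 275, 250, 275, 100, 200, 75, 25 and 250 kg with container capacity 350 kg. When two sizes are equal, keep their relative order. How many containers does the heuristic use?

7

Sorted descending: 275, 275, 275, 275, 250, 250, 200, 100, 100, 75, 25, 25.
  275 → container 1 (new)  [load 275/350]
  275 → container 2 (new)  [load 275/350]
  275 → container 3 (new)  [load 275/350]
  275 → container 4 (new)  [load 275/350]
  250 → container 5 (new)  [load 250/350]
  250 → container 6 (new)  [load 250/350]
  200 → container 7 (new)  [load 200/350]
  100 → container 5  [load 350/350]
  100 → container 6  [load 350/350]
  75 → container 1  [load 350/350]
  25 → container 2  [load 300/350]
  25 → container 2  [load 325/350]
7 containers opened.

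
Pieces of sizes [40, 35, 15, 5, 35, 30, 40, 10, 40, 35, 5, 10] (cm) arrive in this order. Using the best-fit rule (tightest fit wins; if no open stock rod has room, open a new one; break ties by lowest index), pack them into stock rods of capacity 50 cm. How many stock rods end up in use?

  40 → stock rod 1 (new)  [load 40/50]
  35 → stock rod 2 (new)  [load 35/50]
  15 → stock rod 2  [load 50/50]
  5 → stock rod 1  [load 45/50]
  35 → stock rod 3 (new)  [load 35/50]
  30 → stock rod 4 (new)  [load 30/50]
  40 → stock rod 5 (new)  [load 40/50]
  10 → stock rod 5  [load 50/50]
  40 → stock rod 6 (new)  [load 40/50]
  35 → stock rod 7 (new)  [load 35/50]
  5 → stock rod 1  [load 50/50]
  10 → stock rod 6  [load 50/50]
7 stock rods opened.

7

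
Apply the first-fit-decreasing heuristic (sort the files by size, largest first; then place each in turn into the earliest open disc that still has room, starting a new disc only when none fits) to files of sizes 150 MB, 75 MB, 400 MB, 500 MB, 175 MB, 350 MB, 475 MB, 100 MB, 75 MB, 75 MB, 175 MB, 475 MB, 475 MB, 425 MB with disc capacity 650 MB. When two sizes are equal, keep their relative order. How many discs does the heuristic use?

7

Sorted descending: 500, 475, 475, 475, 425, 400, 350, 175, 175, 150, 100, 75, 75, 75.
  500 → disc 1 (new)  [load 500/650]
  475 → disc 2 (new)  [load 475/650]
  475 → disc 3 (new)  [load 475/650]
  475 → disc 4 (new)  [load 475/650]
  425 → disc 5 (new)  [load 425/650]
  400 → disc 6 (new)  [load 400/650]
  350 → disc 7 (new)  [load 350/650]
  175 → disc 2  [load 650/650]
  175 → disc 3  [load 650/650]
  150 → disc 1  [load 650/650]
  100 → disc 4  [load 575/650]
  75 → disc 4  [load 650/650]
  75 → disc 5  [load 500/650]
  75 → disc 5  [load 575/650]
7 discs opened.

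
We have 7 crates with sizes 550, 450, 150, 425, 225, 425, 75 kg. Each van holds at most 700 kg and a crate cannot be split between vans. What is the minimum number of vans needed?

4

Total = 550 + 450 + 425 + 425 + 225 + 150 + 75 = 2300 kg.
Lower bound: ⌈2300/700⌉ = 4 vans.
A packing using 4 vans:
  van 1: 550 + 150 = 700
  van 2: 450 + 225 = 675
  van 3: 425 + 75 = 500
  van 4: 425 = 425
This matches the lower bound, so 4 is optimal.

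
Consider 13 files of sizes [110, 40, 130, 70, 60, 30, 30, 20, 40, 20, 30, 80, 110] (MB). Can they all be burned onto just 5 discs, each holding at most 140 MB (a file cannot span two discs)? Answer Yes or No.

Total = 770 MB; ⌈770/140⌉ = 6.
At least 6 discs are required, but only 5 are allowed.

No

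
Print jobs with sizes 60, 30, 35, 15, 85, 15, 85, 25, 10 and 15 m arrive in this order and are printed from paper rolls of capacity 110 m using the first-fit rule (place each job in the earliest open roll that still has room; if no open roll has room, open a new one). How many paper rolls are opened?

4

  60 → roll 1 (new)  [load 60/110]
  30 → roll 1  [load 90/110]
  35 → roll 2 (new)  [load 35/110]
  15 → roll 1  [load 105/110]
  85 → roll 3 (new)  [load 85/110]
  15 → roll 2  [load 50/110]
  85 → roll 4 (new)  [load 85/110]
  25 → roll 2  [load 75/110]
  10 → roll 2  [load 85/110]
  15 → roll 2  [load 100/110]
4 paper rolls opened.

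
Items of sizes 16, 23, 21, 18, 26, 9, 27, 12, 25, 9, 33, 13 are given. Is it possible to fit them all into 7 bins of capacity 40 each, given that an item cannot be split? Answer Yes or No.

A valid assignment using 7 bins:
  bin 1: 33 = 33
  bin 2: 27 + 13 = 40
  bin 3: 26 + 12 = 38
  bin 4: 25 + 9 = 34
  bin 5: 23 + 16 = 39
  bin 6: 21 + 18 = 39
  bin 7: 9 = 9
Every load is within 40, so 7 bins suffice.

Yes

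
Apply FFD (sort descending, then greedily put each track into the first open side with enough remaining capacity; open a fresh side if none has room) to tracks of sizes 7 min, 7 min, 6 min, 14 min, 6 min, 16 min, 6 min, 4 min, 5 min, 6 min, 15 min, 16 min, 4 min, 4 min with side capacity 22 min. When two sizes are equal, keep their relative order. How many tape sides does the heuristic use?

6

Sorted descending: 16, 16, 15, 14, 7, 7, 6, 6, 6, 6, 5, 4, 4, 4.
  16 → side 1 (new)  [load 16/22]
  16 → side 2 (new)  [load 16/22]
  15 → side 3 (new)  [load 15/22]
  14 → side 4 (new)  [load 14/22]
  7 → side 3  [load 22/22]
  7 → side 4  [load 21/22]
  6 → side 1  [load 22/22]
  6 → side 2  [load 22/22]
  6 → side 5 (new)  [load 6/22]
  6 → side 5  [load 12/22]
  5 → side 5  [load 17/22]
  4 → side 5  [load 21/22]
  4 → side 6 (new)  [load 4/22]
  4 → side 6  [load 8/22]
6 tape sides opened.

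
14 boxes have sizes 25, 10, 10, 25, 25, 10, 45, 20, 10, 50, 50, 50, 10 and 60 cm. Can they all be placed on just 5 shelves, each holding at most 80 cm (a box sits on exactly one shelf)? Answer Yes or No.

No

Total = 400 cm; ⌈400/80⌉ = 5.
The bound of 5 does not rule out 5, but exhaustive search shows no assignment into 5 shelves of capacity 80 cm exists — the minimum is 6.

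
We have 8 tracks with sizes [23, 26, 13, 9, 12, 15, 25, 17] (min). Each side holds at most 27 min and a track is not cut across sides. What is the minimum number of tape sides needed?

Total = 26 + 25 + 23 + 17 + 15 + 13 + 12 + 9 = 140 min.
Lower bound: ⌈140/27⌉ = 6 tape sides.
A packing using 6 tape sides:
  side 1: 26 = 26
  side 2: 25 = 25
  side 3: 23 = 23
  side 4: 17 + 9 = 26
  side 5: 15 + 12 = 27
  side 6: 13 = 13
This matches the lower bound, so 6 is optimal.

6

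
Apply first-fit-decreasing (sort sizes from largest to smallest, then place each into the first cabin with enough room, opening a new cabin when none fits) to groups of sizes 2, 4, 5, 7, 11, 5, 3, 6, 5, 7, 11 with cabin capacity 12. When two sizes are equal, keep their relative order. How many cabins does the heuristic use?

Sorted descending: 11, 11, 7, 7, 6, 5, 5, 5, 4, 3, 2.
  11 → cabin 1 (new)  [load 11/12]
  11 → cabin 2 (new)  [load 11/12]
  7 → cabin 3 (new)  [load 7/12]
  7 → cabin 4 (new)  [load 7/12]
  6 → cabin 5 (new)  [load 6/12]
  5 → cabin 3  [load 12/12]
  5 → cabin 4  [load 12/12]
  5 → cabin 5  [load 11/12]
  4 → cabin 6 (new)  [load 4/12]
  3 → cabin 6  [load 7/12]
  2 → cabin 6  [load 9/12]
6 cabins opened.

6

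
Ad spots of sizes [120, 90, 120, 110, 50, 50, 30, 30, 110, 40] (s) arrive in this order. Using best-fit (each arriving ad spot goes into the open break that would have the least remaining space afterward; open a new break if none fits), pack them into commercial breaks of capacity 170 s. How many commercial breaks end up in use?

  120 → break 1 (new)  [load 120/170]
  90 → break 2 (new)  [load 90/170]
  120 → break 3 (new)  [load 120/170]
  110 → break 4 (new)  [load 110/170]
  50 → break 1  [load 170/170]
  50 → break 3  [load 170/170]
  30 → break 4  [load 140/170]
  30 → break 4  [load 170/170]
  110 → break 5 (new)  [load 110/170]
  40 → break 5  [load 150/170]
5 commercial breaks opened.

5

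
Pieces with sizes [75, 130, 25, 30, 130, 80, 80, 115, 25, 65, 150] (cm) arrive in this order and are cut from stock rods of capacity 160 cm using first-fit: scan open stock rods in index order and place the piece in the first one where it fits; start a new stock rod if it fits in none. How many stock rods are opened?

  75 → stock rod 1 (new)  [load 75/160]
  130 → stock rod 2 (new)  [load 130/160]
  25 → stock rod 1  [load 100/160]
  30 → stock rod 1  [load 130/160]
  130 → stock rod 3 (new)  [load 130/160]
  80 → stock rod 4 (new)  [load 80/160]
  80 → stock rod 4  [load 160/160]
  115 → stock rod 5 (new)  [load 115/160]
  25 → stock rod 1  [load 155/160]
  65 → stock rod 6 (new)  [load 65/160]
  150 → stock rod 7 (new)  [load 150/160]
7 stock rods opened.

7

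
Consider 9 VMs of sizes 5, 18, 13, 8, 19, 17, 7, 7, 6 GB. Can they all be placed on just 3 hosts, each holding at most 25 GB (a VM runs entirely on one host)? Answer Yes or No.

No

Total = 100 GB; ⌈100/25⌉ = 4.
At least 4 hosts are required, but only 3 are allowed.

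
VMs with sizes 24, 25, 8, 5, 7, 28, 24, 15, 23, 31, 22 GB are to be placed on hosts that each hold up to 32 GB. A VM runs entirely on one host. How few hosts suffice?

8

Total = 31 + 28 + 25 + 24 + 24 + 23 + 22 + 15 + 8 + 7 + 5 = 212 GB.
Lower bound: ⌈212/32⌉ = 7 hosts.
A packing using 8 hosts:
  host 1: 31 = 31
  host 2: 28 = 28
  host 3: 25 + 7 = 32
  host 4: 24 + 8 = 32
  host 5: 24 + 5 = 29
  host 6: 23 = 23
  host 7: 22 = 22
  host 8: 15 = 15
No arrangement into 7 hosts stays within capacity, so 8 is optimal.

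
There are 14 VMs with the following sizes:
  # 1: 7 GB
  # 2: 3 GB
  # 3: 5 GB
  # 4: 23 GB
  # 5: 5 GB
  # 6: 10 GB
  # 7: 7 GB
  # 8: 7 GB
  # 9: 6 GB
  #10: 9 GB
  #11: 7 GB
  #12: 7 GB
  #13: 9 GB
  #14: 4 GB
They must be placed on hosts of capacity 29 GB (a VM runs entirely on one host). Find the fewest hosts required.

Total = 23 + 10 + 9 + 9 + 7 + 7 + 7 + 7 + 7 + 6 + 5 + 5 + 4 + 3 = 109 GB.
Lower bound: ⌈109/29⌉ = 4 hosts.
A packing using 4 hosts:
  host 1: 23 + 6 = 29
  host 2: 10 + 9 + 9 = 28
  host 3: 7 + 7 + 7 + 7 = 28
  host 4: 7 + 5 + 5 + 4 + 3 = 24
This matches the lower bound, so 4 is optimal.

4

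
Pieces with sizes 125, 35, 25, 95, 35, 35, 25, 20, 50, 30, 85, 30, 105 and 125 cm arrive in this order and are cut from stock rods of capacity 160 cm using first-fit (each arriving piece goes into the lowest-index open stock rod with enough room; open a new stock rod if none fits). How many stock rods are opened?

6

  125 → stock rod 1 (new)  [load 125/160]
  35 → stock rod 1  [load 160/160]
  25 → stock rod 2 (new)  [load 25/160]
  95 → stock rod 2  [load 120/160]
  35 → stock rod 2  [load 155/160]
  35 → stock rod 3 (new)  [load 35/160]
  25 → stock rod 3  [load 60/160]
  20 → stock rod 3  [load 80/160]
  50 → stock rod 3  [load 130/160]
  30 → stock rod 3  [load 160/160]
  85 → stock rod 4 (new)  [load 85/160]
  30 → stock rod 4  [load 115/160]
  105 → stock rod 5 (new)  [load 105/160]
  125 → stock rod 6 (new)  [load 125/160]
6 stock rods opened.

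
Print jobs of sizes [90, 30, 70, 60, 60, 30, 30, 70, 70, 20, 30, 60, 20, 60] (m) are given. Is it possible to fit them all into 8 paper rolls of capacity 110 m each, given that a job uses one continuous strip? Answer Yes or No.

A valid assignment using 8 paper rolls:
  roll 1: 90 + 20 = 110
  roll 2: 70 + 30 = 100
  roll 3: 70 + 30 = 100
  roll 4: 70 + 30 = 100
  roll 5: 60 + 30 + 20 = 110
  roll 6: 60 = 60
  roll 7: 60 = 60
  roll 8: 60 = 60
Every load is within 110 m, so 8 paper rolls suffice.

Yes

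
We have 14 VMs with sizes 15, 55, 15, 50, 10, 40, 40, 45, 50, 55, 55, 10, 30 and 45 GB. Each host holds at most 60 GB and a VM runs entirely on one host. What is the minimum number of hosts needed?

10

Total = 55 + 55 + 55 + 50 + 50 + 45 + 45 + 40 + 40 + 30 + 15 + 15 + 10 + 10 = 515 GB.
Lower bound: ⌈515/60⌉ = 9 hosts.
A packing using 10 hosts:
  host 1: 55 = 55
  host 2: 55 = 55
  host 3: 55 = 55
  host 4: 50 + 10 = 60
  host 5: 50 + 10 = 60
  host 6: 45 + 15 = 60
  host 7: 45 + 15 = 60
  host 8: 40 = 40
  host 9: 40 = 40
  host 10: 30 = 30
No arrangement into 9 hosts stays within capacity, so 10 is optimal.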